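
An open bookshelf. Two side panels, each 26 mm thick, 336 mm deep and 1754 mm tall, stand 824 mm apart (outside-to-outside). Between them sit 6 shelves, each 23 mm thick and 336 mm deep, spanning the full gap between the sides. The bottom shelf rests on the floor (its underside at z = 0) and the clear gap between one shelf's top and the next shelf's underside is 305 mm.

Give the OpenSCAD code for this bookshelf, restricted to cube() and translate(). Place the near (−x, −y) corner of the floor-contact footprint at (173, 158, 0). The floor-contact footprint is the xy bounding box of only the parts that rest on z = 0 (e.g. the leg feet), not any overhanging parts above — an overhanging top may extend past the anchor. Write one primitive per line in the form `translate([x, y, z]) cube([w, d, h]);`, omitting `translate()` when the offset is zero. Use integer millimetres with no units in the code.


translate([173, 158, 0]) cube([26, 336, 1754]);
translate([971, 158, 0]) cube([26, 336, 1754]);
translate([199, 158, 0]) cube([772, 336, 23]);
translate([199, 158, 328]) cube([772, 336, 23]);
translate([199, 158, 656]) cube([772, 336, 23]);
translate([199, 158, 984]) cube([772, 336, 23]);
translate([199, 158, 1312]) cube([772, 336, 23]);
translate([199, 158, 1640]) cube([772, 336, 23]);


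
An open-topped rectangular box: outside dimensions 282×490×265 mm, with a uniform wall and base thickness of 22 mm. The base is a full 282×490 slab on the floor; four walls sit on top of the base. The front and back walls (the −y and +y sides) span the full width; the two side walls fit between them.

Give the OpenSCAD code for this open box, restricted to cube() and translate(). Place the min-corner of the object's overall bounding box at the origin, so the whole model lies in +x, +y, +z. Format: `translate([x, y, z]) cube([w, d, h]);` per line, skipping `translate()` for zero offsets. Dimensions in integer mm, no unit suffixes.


cube([282, 490, 22]);
translate([0, 0, 22]) cube([282, 22, 243]);
translate([0, 468, 22]) cube([282, 22, 243]);
translate([0, 22, 22]) cube([22, 446, 243]);
translate([260, 22, 22]) cube([22, 446, 243]);


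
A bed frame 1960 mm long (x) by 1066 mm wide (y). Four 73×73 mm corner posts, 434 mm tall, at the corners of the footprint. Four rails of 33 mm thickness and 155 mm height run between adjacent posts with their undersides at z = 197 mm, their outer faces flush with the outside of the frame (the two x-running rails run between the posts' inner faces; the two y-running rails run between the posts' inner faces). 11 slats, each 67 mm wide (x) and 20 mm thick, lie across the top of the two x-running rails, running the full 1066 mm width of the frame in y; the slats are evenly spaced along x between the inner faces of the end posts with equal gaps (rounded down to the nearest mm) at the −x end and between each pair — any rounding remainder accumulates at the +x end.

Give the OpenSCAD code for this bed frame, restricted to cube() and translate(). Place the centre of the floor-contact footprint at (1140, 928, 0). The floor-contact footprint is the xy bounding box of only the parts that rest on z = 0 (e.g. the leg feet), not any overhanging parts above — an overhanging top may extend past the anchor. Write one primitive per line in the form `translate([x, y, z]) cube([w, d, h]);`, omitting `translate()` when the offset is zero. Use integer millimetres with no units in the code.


// slat z = rail_z + rail_h = 197 + 155 = 352
// slat gap = ⌊(1814 − 11·67) / 12⌋ = 89
translate([160, 395, 0]) cube([73, 73, 434]);
translate([160, 1388, 0]) cube([73, 73, 434]);
translate([2047, 395, 0]) cube([73, 73, 434]);
translate([2047, 1388, 0]) cube([73, 73, 434]);
translate([233, 395, 197]) cube([1814, 33, 155]);
translate([233, 1428, 197]) cube([1814, 33, 155]);
translate([160, 468, 197]) cube([33, 920, 155]);
translate([2087, 468, 197]) cube([33, 920, 155]);
translate([322, 395, 352]) cube([67, 1066, 20]);
translate([478, 395, 352]) cube([67, 1066, 20]);
translate([634, 395, 352]) cube([67, 1066, 20]);
translate([790, 395, 352]) cube([67, 1066, 20]);
translate([946, 395, 352]) cube([67, 1066, 20]);
translate([1102, 395, 352]) cube([67, 1066, 20]);
translate([1258, 395, 352]) cube([67, 1066, 20]);
translate([1414, 395, 352]) cube([67, 1066, 20]);
translate([1570, 395, 352]) cube([67, 1066, 20]);
translate([1726, 395, 352]) cube([67, 1066, 20]);
translate([1882, 395, 352]) cube([67, 1066, 20]);


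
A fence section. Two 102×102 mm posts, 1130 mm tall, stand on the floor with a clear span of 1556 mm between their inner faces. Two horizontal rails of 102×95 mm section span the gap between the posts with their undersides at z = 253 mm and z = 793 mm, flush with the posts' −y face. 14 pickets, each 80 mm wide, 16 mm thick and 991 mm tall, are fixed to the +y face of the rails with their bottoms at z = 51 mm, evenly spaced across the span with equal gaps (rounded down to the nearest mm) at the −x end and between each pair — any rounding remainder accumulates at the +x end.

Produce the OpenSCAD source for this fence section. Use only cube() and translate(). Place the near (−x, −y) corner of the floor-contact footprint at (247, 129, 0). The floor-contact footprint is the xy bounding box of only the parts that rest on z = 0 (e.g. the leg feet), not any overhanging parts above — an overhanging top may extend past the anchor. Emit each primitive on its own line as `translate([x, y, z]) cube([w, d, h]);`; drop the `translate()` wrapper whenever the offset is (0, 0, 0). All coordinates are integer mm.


translate([247, 129, 0]) cube([102, 102, 1130]);
translate([1905, 129, 0]) cube([102, 102, 1130]);
translate([349, 129, 253]) cube([1556, 102, 95]);
translate([349, 129, 793]) cube([1556, 102, 95]);
translate([378, 231, 51]) cube([80, 16, 991]);
translate([487, 231, 51]) cube([80, 16, 991]);
translate([596, 231, 51]) cube([80, 16, 991]);
translate([705, 231, 51]) cube([80, 16, 991]);
translate([814, 231, 51]) cube([80, 16, 991]);
translate([923, 231, 51]) cube([80, 16, 991]);
translate([1032, 231, 51]) cube([80, 16, 991]);
translate([1141, 231, 51]) cube([80, 16, 991]);
translate([1250, 231, 51]) cube([80, 16, 991]);
translate([1359, 231, 51]) cube([80, 16, 991]);
translate([1468, 231, 51]) cube([80, 16, 991]);
translate([1577, 231, 51]) cube([80, 16, 991]);
translate([1686, 231, 51]) cube([80, 16, 991]);
translate([1795, 231, 51]) cube([80, 16, 991]);


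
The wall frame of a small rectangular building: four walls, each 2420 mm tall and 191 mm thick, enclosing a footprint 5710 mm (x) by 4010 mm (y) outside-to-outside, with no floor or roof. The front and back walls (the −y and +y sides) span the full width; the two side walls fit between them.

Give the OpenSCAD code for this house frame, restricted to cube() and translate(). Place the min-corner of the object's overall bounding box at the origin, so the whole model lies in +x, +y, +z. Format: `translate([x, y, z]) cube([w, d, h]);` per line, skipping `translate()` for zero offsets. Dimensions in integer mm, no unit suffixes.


cube([5710, 191, 2420]);
translate([0, 3819, 0]) cube([5710, 191, 2420]);
translate([0, 191, 0]) cube([191, 3628, 2420]);
translate([5519, 191, 0]) cube([191, 3628, 2420]);


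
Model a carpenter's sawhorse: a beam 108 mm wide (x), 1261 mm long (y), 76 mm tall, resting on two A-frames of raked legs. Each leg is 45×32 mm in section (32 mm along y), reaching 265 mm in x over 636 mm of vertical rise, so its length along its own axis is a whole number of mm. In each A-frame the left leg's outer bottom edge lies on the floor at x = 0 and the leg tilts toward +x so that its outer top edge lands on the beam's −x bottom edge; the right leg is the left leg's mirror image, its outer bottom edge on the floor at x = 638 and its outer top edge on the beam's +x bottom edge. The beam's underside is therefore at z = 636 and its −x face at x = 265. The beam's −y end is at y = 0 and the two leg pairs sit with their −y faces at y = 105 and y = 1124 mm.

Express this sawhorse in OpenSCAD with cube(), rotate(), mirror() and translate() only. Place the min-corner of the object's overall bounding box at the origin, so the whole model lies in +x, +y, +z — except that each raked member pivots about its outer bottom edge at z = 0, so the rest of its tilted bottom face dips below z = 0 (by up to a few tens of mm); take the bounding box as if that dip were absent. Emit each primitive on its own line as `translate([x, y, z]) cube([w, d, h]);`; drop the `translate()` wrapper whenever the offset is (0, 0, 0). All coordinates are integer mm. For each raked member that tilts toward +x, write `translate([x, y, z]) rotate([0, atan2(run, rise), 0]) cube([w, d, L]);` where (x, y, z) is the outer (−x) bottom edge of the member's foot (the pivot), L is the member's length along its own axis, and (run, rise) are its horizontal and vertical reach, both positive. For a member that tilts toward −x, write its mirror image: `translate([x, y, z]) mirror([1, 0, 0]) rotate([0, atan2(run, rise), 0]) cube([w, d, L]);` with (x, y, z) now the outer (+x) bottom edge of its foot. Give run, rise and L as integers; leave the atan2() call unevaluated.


translate([265, 0, 636]) cube([108, 1261, 76]);
translate([0, 105, 0]) rotate([0, atan2(265, 636), 0]) cube([45, 32, 689]);
translate([638, 105, 0]) mirror([1, 0, 0]) rotate([0, atan2(265, 636), 0]) cube([45, 32, 689]);
translate([0, 1124, 0]) rotate([0, atan2(265, 636), 0]) cube([45, 32, 689]);
translate([638, 1124, 0]) mirror([1, 0, 0]) rotate([0, atan2(265, 636), 0]) cube([45, 32, 689]);


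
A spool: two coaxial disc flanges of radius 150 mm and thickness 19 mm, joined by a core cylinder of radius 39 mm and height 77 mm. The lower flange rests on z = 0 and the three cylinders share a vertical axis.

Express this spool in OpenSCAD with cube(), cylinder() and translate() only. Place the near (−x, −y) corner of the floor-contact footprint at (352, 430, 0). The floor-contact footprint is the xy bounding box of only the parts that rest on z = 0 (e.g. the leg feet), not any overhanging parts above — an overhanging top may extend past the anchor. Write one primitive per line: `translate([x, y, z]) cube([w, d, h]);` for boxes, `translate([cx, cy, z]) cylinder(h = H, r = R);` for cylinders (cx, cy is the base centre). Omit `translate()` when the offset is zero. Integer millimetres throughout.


translate([502, 580, 0]) cylinder(h = 19, r = 150);
translate([502, 580, 19]) cylinder(h = 77, r = 39);
translate([502, 580, 96]) cylinder(h = 19, r = 150);


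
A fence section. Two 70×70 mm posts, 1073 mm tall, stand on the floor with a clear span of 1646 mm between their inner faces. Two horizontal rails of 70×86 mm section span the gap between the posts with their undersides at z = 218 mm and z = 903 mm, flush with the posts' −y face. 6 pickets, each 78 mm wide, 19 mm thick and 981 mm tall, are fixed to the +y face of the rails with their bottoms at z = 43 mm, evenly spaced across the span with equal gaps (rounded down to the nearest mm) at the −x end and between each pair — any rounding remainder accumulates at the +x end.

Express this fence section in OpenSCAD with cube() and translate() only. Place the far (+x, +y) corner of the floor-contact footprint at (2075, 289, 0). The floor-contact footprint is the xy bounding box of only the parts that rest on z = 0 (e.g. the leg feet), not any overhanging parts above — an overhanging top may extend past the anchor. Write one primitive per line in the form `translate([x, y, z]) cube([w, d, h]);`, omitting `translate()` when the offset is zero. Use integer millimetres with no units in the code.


translate([289, 219, 0]) cube([70, 70, 1073]);
translate([2005, 219, 0]) cube([70, 70, 1073]);
translate([359, 219, 218]) cube([1646, 70, 86]);
translate([359, 219, 903]) cube([1646, 70, 86]);
translate([527, 289, 43]) cube([78, 19, 981]);
translate([773, 289, 43]) cube([78, 19, 981]);
translate([1019, 289, 43]) cube([78, 19, 981]);
translate([1265, 289, 43]) cube([78, 19, 981]);
translate([1511, 289, 43]) cube([78, 19, 981]);
translate([1757, 289, 43]) cube([78, 19, 981]);


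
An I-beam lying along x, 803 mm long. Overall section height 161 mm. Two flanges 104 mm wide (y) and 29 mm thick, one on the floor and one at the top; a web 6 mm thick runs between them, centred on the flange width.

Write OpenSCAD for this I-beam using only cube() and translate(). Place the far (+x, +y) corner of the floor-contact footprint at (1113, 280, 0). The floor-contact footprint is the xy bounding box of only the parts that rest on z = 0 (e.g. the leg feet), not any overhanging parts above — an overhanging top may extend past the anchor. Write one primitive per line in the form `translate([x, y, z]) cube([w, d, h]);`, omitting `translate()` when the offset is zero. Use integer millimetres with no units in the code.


translate([310, 176, 0]) cube([803, 104, 29]);
translate([310, 225, 29]) cube([803, 6, 103]);
translate([310, 176, 132]) cube([803, 104, 29]);


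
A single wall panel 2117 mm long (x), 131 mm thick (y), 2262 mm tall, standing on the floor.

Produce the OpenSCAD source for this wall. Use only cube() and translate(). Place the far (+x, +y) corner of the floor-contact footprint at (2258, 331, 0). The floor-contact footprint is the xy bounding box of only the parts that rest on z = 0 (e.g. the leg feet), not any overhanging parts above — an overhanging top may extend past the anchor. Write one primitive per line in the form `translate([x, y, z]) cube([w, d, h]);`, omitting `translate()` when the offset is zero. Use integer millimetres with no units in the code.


translate([141, 200, 0]) cube([2117, 131, 2262]);


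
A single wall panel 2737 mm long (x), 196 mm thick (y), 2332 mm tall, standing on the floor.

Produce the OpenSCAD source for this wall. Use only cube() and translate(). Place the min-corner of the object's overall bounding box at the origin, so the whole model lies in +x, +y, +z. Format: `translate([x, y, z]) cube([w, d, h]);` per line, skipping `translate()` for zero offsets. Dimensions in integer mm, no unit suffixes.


cube([2737, 196, 2332]);


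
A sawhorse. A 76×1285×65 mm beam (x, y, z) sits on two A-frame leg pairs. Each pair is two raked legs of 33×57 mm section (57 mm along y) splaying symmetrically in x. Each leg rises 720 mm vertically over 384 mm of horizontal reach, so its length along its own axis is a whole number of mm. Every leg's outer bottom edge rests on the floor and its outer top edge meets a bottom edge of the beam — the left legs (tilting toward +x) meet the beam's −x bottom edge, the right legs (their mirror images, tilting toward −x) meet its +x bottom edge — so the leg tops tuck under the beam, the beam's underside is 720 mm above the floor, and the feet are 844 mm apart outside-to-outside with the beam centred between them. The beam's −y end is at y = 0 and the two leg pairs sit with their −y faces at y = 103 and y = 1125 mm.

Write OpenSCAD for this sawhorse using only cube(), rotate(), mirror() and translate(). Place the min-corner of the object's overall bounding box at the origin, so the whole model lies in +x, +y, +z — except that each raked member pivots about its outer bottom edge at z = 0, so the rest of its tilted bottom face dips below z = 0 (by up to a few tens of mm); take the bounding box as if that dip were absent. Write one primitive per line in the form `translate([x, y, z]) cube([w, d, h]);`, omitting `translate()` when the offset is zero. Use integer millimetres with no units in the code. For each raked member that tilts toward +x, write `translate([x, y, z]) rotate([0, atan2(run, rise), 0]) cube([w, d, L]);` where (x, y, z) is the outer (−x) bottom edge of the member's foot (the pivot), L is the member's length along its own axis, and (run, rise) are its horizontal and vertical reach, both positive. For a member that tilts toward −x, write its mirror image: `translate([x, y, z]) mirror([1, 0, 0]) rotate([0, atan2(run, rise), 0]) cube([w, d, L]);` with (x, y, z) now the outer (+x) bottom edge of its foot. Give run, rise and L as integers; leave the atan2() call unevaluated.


translate([384, 0, 720]) cube([76, 1285, 65]);
translate([0, 103, 0]) rotate([0, atan2(384, 720), 0]) cube([33, 57, 816]);
translate([844, 103, 0]) mirror([1, 0, 0]) rotate([0, atan2(384, 720), 0]) cube([33, 57, 816]);
translate([0, 1125, 0]) rotate([0, atan2(384, 720), 0]) cube([33, 57, 816]);
translate([844, 1125, 0]) mirror([1, 0, 0]) rotate([0, atan2(384, 720), 0]) cube([33, 57, 816]);


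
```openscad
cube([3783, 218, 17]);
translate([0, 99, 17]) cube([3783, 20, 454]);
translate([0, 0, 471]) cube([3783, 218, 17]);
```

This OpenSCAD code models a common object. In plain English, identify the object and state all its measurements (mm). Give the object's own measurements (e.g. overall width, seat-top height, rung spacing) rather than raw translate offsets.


An I-beam lying along x, 3783 mm long. Overall section height 488 mm. Two flanges 218 mm wide (y) and 17 mm thick, one on the floor and one at the top; a web 20 mm thick runs between them, centred on the flange width.


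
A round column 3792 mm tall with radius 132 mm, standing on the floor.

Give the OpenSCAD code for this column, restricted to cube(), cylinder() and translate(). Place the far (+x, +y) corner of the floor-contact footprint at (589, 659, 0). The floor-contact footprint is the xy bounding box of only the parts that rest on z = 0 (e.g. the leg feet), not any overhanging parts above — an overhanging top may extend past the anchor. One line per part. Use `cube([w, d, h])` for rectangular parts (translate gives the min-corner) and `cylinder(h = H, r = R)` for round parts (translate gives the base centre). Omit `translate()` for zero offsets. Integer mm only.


translate([457, 527, 0]) cylinder(h = 3792, r = 132);


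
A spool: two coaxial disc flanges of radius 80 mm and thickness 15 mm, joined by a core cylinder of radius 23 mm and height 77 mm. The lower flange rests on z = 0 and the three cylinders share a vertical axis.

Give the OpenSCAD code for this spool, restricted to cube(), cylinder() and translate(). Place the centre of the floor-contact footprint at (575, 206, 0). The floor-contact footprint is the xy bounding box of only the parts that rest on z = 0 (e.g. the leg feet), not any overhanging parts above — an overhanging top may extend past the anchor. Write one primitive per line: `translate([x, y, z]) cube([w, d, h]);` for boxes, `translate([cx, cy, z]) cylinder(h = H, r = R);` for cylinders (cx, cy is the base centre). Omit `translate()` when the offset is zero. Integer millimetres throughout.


translate([575, 206, 0]) cylinder(h = 15, r = 80);
translate([575, 206, 15]) cylinder(h = 77, r = 23);
translate([575, 206, 92]) cylinder(h = 15, r = 80);


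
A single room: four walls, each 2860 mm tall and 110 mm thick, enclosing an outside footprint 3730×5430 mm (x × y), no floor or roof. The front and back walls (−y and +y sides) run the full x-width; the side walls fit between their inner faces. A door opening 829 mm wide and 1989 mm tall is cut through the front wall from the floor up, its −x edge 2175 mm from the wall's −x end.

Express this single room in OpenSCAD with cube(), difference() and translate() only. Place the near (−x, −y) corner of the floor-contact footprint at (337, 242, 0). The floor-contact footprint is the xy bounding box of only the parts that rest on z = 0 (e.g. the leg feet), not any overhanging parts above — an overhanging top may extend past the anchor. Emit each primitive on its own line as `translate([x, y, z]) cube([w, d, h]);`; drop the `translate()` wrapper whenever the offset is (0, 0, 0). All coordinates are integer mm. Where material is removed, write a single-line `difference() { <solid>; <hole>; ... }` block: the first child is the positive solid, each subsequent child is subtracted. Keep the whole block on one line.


difference() { translate([337, 242, 0]) cube([3730, 110, 2860]); translate([2512, 242, 0]) cube([829, 110, 1989]); }
translate([337, 5562, 0]) cube([3730, 110, 2860]);
translate([337, 352, 0]) cube([110, 5210, 2860]);
translate([3957, 352, 0]) cube([110, 5210, 2860]);


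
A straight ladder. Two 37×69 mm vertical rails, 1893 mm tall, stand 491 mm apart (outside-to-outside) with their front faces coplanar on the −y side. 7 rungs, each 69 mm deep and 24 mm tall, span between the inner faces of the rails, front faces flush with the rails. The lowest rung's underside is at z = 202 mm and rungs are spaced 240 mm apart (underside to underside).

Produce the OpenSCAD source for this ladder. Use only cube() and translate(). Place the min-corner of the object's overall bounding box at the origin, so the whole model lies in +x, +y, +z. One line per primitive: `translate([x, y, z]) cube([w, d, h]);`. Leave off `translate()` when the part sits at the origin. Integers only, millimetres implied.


cube([37, 69, 1893]);
translate([454, 0, 0]) cube([37, 69, 1893]);
translate([37, 0, 202]) cube([417, 69, 24]);
translate([37, 0, 442]) cube([417, 69, 24]);
translate([37, 0, 682]) cube([417, 69, 24]);
translate([37, 0, 922]) cube([417, 69, 24]);
translate([37, 0, 1162]) cube([417, 69, 24]);
translate([37, 0, 1402]) cube([417, 69, 24]);
translate([37, 0, 1642]) cube([417, 69, 24]);


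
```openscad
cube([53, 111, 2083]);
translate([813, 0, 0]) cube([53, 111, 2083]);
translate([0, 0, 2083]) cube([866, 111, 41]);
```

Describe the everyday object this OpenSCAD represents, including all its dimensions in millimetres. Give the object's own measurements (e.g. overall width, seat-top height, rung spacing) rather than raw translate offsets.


A door frame. The clear opening is 760 mm wide and 2083 mm high. Two 53 mm wide jambs, 111 mm deep, stand either side of the opening from the floor to the top of the opening. A 41 mm thick head sits across the top of both jambs, spanning the full outside width of the frame.


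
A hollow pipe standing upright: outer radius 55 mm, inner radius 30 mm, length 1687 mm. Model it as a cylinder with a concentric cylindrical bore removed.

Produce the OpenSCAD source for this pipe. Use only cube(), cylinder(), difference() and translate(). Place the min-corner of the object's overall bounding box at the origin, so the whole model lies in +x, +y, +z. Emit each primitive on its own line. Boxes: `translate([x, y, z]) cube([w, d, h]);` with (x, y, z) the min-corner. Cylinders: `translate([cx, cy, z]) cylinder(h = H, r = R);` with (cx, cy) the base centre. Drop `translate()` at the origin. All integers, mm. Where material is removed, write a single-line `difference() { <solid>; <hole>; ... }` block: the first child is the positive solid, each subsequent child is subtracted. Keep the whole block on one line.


difference() { translate([55, 55, 0]) cylinder(h = 1687, r = 55); translate([55, 55, 0]) cylinder(h = 1687, r = 30); }


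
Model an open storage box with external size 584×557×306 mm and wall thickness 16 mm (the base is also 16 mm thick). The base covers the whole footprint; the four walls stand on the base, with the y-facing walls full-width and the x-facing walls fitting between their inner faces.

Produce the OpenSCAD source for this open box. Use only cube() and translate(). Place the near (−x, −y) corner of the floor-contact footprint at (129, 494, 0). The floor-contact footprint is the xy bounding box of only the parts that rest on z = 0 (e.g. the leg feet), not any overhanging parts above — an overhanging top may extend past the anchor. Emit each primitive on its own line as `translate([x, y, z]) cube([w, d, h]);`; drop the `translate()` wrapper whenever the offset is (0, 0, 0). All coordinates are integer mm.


translate([129, 494, 0]) cube([584, 557, 16]);
translate([129, 494, 16]) cube([584, 16, 290]);
translate([129, 1035, 16]) cube([584, 16, 290]);
translate([129, 510, 16]) cube([16, 525, 290]);
translate([697, 510, 16]) cube([16, 525, 290]);


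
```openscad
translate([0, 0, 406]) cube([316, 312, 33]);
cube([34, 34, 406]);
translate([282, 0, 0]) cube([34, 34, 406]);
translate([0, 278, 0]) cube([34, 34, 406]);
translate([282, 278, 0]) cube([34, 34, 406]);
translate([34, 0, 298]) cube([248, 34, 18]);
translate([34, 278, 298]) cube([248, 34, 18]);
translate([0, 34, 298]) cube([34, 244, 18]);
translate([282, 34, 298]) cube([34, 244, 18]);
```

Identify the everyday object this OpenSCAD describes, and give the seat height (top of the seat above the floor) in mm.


A stool. The seat height is 439 mm.

A 316×312×33 slab at z = 406 on four corner posts — a stool. The seat top is 406 + 33 = 439 mm.


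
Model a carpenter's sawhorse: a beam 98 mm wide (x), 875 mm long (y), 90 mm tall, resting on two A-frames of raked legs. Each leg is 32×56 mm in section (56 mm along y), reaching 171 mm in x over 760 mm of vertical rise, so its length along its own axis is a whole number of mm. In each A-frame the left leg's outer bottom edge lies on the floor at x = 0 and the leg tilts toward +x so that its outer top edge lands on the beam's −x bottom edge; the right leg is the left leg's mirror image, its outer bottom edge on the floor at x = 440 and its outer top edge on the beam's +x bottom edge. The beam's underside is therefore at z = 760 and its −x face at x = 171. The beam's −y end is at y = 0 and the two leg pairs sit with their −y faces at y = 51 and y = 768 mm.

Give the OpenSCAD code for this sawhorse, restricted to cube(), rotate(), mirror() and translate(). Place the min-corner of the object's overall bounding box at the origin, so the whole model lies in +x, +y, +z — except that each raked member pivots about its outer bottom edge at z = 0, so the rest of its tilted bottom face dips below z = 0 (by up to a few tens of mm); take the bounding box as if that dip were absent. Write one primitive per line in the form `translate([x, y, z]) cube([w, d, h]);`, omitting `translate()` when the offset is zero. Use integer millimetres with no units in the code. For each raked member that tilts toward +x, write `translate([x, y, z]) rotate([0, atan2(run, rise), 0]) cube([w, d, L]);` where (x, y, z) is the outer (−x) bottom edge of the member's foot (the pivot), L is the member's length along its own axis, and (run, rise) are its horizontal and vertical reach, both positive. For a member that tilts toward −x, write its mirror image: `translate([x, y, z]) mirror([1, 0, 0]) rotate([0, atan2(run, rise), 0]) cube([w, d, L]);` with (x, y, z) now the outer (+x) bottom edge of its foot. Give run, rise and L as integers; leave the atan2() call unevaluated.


// leg length = √(171² + 760²) = 779
// right-leg outer foot x = 2·171 + 98 = 440
// beam min-corner = (171, 0, 760)
translate([171, 0, 760]) cube([98, 875, 90]);
translate([0, 51, 0]) rotate([0, atan2(171, 760), 0]) cube([32, 56, 779]);
translate([440, 51, 0]) mirror([1, 0, 0]) rotate([0, atan2(171, 760), 0]) cube([32, 56, 779]);
translate([0, 768, 0]) rotate([0, atan2(171, 760), 0]) cube([32, 56, 779]);
translate([440, 768, 0]) mirror([1, 0, 0]) rotate([0, atan2(171, 760), 0]) cube([32, 56, 779]);


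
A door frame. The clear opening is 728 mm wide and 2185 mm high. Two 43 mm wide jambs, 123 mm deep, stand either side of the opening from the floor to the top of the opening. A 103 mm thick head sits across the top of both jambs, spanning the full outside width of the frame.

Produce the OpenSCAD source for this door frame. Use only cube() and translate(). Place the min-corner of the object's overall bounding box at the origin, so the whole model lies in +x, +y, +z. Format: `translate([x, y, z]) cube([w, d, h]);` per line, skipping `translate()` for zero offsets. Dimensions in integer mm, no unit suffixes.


cube([43, 123, 2185]);
translate([771, 0, 0]) cube([43, 123, 2185]);
translate([0, 0, 2185]) cube([814, 123, 103]);


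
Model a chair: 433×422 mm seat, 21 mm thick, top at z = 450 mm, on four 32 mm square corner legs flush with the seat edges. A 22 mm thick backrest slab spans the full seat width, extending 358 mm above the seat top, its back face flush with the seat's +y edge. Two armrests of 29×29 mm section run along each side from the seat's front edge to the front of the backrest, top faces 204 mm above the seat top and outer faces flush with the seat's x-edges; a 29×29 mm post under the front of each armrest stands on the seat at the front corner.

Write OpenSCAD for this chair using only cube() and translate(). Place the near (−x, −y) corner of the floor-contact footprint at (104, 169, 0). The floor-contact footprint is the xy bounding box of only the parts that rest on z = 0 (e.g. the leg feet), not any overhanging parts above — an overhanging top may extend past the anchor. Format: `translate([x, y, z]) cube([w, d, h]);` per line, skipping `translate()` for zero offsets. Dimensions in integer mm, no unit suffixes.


// leg_h = 450 - 21 = 429
// arm post h = 204 - 29 = 175
translate([104, 169, 429]) cube([433, 422, 21]);
translate([104, 169, 0]) cube([32, 32, 429]);
translate([505, 169, 0]) cube([32, 32, 429]);
translate([104, 559, 0]) cube([32, 32, 429]);
translate([505, 559, 0]) cube([32, 32, 429]);
translate([104, 569, 450]) cube([433, 22, 358]);
translate([104, 169, 625]) cube([29, 400, 29]);
translate([508, 169, 625]) cube([29, 400, 29]);
translate([104, 169, 450]) cube([29, 29, 175]);
translate([508, 169, 450]) cube([29, 29, 175]);


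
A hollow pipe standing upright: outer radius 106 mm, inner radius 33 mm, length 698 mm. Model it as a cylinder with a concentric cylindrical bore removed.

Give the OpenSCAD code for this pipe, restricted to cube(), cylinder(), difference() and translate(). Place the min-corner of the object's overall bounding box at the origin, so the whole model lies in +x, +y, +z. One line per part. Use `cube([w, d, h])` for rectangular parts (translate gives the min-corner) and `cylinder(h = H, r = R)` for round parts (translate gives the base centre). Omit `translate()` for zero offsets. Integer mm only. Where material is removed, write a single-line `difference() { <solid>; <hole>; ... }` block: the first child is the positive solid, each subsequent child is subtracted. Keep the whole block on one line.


difference() { translate([106, 106, 0]) cylinder(h = 698, r = 106); translate([106, 106, 0]) cylinder(h = 698, r = 33); }


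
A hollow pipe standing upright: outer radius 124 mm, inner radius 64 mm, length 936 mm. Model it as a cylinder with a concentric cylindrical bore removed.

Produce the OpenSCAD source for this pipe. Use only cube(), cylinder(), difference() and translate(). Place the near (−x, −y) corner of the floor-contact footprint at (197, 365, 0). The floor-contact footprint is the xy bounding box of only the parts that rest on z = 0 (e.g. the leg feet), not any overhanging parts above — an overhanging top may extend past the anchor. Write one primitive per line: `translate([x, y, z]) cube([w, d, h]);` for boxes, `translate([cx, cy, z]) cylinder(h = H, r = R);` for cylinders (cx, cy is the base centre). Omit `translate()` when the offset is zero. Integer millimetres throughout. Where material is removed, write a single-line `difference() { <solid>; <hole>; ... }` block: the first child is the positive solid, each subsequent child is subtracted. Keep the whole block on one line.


difference() { translate([321, 489, 0]) cylinder(h = 936, r = 124); translate([321, 489, 0]) cylinder(h = 936, r = 64); }


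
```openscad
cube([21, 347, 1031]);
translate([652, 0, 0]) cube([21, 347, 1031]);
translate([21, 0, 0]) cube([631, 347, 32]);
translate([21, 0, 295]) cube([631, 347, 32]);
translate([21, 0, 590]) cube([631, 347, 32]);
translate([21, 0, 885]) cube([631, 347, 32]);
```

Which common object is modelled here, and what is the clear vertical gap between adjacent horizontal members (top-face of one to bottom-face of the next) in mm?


A bookshelf. The clear shelf gap is 263 mm.

Two tall side panels with 4 horizontal boards between them — a bookshelf. The first two shelf undersides are at z = 0 and z = 295; with shelf thickness 32, the clear gap is 295 − 0 − 32 = 263 mm.


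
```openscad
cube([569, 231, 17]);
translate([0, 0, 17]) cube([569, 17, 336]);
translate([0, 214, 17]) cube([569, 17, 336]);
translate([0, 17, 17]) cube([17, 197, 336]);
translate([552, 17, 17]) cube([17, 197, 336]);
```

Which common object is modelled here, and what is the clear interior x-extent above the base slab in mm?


An open box. The internal width is 535 mm.

A 569×231 base slab with four walls standing on it — an open box. The base is 569 mm wide and the walls are 17 mm thick, so the internal width is 569 − 2 × 17 = 535 mm.


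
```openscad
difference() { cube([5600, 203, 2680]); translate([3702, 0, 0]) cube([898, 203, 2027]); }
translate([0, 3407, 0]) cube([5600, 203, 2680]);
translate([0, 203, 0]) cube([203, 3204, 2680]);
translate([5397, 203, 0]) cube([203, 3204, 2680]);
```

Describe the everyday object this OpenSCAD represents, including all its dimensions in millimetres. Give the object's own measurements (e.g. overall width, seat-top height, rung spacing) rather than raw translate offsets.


A single room: four walls, each 2680 mm tall and 203 mm thick, enclosing an outside footprint 5600×3610 mm (x × y), no floor or roof. The front and back walls (−y and +y sides) run the full x-width; the side walls fit between their inner faces. A door opening 898 mm wide and 2027 mm tall is cut through the front wall from the floor up, its −x edge 3702 mm from the wall's −x end.


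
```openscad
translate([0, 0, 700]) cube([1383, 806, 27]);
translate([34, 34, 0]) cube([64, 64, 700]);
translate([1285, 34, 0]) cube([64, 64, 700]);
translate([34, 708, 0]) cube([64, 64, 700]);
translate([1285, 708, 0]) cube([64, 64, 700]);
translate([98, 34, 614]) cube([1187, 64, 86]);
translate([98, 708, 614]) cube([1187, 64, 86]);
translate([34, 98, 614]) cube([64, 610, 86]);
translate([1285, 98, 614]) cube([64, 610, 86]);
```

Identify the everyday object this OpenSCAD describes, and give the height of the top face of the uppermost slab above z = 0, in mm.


A table. The table height is 727 mm.

A 1383×806×27 slab sits at z = 700 on four 64 mm square posts — a table. The top surface is at 700 + 27 = 727 mm.


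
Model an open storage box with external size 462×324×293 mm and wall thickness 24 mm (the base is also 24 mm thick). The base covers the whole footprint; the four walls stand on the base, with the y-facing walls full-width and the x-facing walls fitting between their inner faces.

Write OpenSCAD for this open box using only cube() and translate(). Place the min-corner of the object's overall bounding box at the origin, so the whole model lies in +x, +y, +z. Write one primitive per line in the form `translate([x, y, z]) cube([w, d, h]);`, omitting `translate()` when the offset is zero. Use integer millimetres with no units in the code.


cube([462, 324, 24]);
translate([0, 0, 24]) cube([462, 24, 269]);
translate([0, 300, 24]) cube([462, 24, 269]);
translate([0, 24, 24]) cube([24, 276, 269]);
translate([438, 24, 24]) cube([24, 276, 269]);


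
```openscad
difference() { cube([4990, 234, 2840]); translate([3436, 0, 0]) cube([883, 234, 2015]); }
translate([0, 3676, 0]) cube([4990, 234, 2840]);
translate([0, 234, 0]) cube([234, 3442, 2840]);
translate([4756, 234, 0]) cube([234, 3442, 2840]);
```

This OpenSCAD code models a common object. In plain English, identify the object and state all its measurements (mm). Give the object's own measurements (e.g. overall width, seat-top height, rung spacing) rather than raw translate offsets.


A single room: four walls, each 2840 mm tall and 234 mm thick, enclosing an outside footprint 4990×3910 mm (x × y), no floor or roof. The front and back walls (−y and +y sides) run the full x-width; the side walls fit between their inner faces. A door opening 883 mm wide and 2015 mm tall is cut through the front wall from the floor up, its −x edge 3436 mm from the wall's −x end.


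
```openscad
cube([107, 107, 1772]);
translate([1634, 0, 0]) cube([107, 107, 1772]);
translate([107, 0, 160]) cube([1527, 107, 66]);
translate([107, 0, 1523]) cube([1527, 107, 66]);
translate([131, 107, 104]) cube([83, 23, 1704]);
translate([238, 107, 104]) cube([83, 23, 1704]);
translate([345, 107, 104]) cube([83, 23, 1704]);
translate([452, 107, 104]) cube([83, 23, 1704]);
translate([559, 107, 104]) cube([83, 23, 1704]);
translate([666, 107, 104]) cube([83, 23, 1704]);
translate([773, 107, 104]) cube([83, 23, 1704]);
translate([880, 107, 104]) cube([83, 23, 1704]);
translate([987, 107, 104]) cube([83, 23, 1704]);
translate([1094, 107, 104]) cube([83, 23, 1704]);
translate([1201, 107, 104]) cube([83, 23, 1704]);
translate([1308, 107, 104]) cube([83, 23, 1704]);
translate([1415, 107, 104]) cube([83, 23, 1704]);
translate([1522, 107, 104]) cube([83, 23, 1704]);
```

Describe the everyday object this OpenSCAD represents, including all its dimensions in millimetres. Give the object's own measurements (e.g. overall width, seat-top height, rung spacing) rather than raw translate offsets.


A fence section. Two 107×107 mm posts, 1772 mm tall, stand on the floor with a clear span of 1527 mm between their inner faces. Two horizontal rails of 107×66 mm section span the gap between the posts with their undersides at z = 160 mm and z = 1523 mm, flush with the posts' −y face. 14 pickets, each 83 mm wide, 23 mm thick and 1704 mm tall, are fixed to the +y face of the rails with their bottoms at z = 104 mm, spaced across the span with a 24 mm gap after the −x post and between neighbouring pickets, with 29 mm left before the +x post.


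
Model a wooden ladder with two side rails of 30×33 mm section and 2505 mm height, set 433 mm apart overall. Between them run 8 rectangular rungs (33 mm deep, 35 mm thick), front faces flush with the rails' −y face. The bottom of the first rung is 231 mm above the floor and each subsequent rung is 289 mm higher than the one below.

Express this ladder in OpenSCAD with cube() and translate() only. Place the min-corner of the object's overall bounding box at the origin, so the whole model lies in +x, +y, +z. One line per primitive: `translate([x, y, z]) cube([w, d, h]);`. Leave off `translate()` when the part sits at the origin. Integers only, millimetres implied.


cube([30, 33, 2505]);
translate([403, 0, 0]) cube([30, 33, 2505]);
translate([30, 0, 231]) cube([373, 33, 35]);
translate([30, 0, 520]) cube([373, 33, 35]);
translate([30, 0, 809]) cube([373, 33, 35]);
translate([30, 0, 1098]) cube([373, 33, 35]);
translate([30, 0, 1387]) cube([373, 33, 35]);
translate([30, 0, 1676]) cube([373, 33, 35]);
translate([30, 0, 1965]) cube([373, 33, 35]);
translate([30, 0, 2254]) cube([373, 33, 35]);


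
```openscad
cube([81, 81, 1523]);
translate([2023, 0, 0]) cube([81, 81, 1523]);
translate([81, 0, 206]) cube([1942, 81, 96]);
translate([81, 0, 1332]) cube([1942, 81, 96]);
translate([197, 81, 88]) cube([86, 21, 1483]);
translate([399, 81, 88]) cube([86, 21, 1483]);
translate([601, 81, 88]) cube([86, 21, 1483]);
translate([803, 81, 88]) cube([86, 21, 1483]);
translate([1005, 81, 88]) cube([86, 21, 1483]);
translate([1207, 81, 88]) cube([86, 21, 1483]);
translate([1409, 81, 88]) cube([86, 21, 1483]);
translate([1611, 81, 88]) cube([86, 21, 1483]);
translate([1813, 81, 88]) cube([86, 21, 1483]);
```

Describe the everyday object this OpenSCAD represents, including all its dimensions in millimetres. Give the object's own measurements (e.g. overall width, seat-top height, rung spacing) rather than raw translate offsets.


A fence section. Two 81×81 mm posts, 1523 mm tall, stand on the floor with a clear span of 1942 mm between their inner faces. Two horizontal rails of 81×96 mm section span the gap between the posts with their undersides at z = 206 mm and z = 1332 mm, flush with the posts' −y face. 9 pickets, each 86 mm wide, 21 mm thick and 1483 mm tall, are fixed to the +y face of the rails with their bottoms at z = 88 mm, spaced across the span with a 116 mm gap after the −x post and between neighbouring pickets, with 124 mm left before the +x post.


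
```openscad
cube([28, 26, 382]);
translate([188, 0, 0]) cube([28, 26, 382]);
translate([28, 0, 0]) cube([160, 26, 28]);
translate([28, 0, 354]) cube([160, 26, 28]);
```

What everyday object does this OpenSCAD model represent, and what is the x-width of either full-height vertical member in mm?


A picture frame. The border width is 28 mm.

Four thin pieces enclosing a rectangular opening — a picture frame. The two full-height stiles are 382 mm tall; the top rail sits at z = 354 and is 28 mm tall, so the border above the opening is 382 − 354 = 28 mm, matching the stile x-width.
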